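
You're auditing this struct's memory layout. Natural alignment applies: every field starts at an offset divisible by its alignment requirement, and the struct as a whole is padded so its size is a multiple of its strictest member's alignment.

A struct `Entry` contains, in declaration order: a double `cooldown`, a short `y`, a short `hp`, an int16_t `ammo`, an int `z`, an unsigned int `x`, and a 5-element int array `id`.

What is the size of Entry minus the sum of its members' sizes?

6

0..8  cooldown  (8B, 8-aligned)
8..10  y  (2B, 2-aligned)
10..12  hp  (2B, 2-aligned)
12..14  ammo  (2B, 2-aligned)
14..16  -- padding (2B)
16..20  z  (4B, 4-aligned)
20..24  x  (4B, 4-aligned)
24..44  id  (20B, 4-aligned)
44..48  -- tail padding (4B)
sizeof = 48, alignof = 8
data bytes 42, size 48 → padding 6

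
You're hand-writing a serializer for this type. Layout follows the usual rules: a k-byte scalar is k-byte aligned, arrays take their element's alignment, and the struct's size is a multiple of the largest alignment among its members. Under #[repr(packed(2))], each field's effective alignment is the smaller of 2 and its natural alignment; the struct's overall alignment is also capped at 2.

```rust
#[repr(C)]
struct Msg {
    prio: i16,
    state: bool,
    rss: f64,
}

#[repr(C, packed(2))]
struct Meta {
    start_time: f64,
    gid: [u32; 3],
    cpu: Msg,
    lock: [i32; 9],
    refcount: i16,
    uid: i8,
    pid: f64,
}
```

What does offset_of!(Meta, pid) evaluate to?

Msg: prio at 0 (size 2, align 2) → ends 2; state at 2 (size 1, align 1) → ends 3; pad 5 to align 8 for rss; rss at 8 (size 8, align 8) → ends 16; total 16 bytes, alignment 8
start_time at 0 (size 8, align 2) → ends 8
gid at 8 (size 12, align 2) → ends 20
cpu at 20 (size 16, align 2) → ends 36
lock at 36 (size 36, align 2) → ends 72
refcount at 72 (size 2, align 2) → ends 74
uid at 74 (size 1, align 1) → ends 75
pad 1 to align 2 for pid
pid at 76 (size 8, align 2) → ends 84

76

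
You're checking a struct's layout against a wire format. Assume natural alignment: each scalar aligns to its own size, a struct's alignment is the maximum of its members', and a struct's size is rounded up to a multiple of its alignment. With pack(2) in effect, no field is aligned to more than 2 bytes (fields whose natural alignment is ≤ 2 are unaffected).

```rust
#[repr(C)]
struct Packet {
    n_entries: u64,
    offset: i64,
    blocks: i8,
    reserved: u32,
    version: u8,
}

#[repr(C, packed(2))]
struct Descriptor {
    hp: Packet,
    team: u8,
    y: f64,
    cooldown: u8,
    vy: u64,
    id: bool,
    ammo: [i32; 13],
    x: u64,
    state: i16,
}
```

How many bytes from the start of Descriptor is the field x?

Packet: 0..8  n_entries  (8B, 8-aligned); 8..16  offset  (8B, 8-aligned); 16..17  blocks  (1B, 1-aligned); 17..20  -- padding (3B); 20..24  reserved  (4B, 4-aligned); 24..25  version  (1B, 1-aligned); 25..32  -- tail padding (7B); sizeof = 32, alignof = 8
0..32  hp  (32B, 2-aligned)
32..33  team  (1B, 1-aligned)
33..34  -- padding (1B)
34..42  y  (8B, 2-aligned)
42..43  cooldown  (1B, 1-aligned)
43..44  -- padding (1B)
44..52  vy  (8B, 2-aligned)
52..53  id  (1B, 1-aligned)
53..54  -- padding (1B)
54..106  ammo  (52B, 2-aligned)
106..114  x  (8B, 2-aligned)

106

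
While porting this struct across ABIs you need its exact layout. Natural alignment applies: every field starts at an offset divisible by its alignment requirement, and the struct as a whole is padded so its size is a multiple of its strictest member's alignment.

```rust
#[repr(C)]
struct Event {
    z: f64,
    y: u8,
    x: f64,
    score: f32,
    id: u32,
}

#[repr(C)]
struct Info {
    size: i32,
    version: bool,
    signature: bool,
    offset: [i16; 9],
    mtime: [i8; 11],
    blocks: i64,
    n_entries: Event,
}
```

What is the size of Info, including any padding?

Event: z at 0 (size 8, align 8) → ends 8; y at 8 (size 1, align 1) → ends 9; pad 7 to align 8 for x; x at 16 (size 8, align 8) → ends 24; score at 24 (size 4, align 4) → ends 28; id at 28 (size 4, align 4) → ends 32; total 32 bytes, alignment 8
size at 0 (size 4, align 4) → ends 4
version at 4 (size 1, align 1) → ends 5
signature at 5 (size 1, align 1) → ends 6
offset at 6 (size 18, align 2) → ends 24
mtime at 24 (size 11, align 1) → ends 35
pad 5 to align 8 for blocks
blocks at 40 (size 8, align 8) → ends 48
n_entries at 48 (size 32, align 8) → ends 80
total 80 bytes, alignment 8

80 bytes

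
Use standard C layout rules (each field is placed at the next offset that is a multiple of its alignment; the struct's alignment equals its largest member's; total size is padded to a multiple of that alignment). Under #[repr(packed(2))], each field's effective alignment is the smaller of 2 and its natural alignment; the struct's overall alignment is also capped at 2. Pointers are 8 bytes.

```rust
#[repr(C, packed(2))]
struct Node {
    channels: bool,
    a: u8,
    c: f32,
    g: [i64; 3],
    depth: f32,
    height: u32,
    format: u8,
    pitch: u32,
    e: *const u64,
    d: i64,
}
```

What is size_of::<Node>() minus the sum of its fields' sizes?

@0: channels [1B, align 1] → 1
@1: a [1B, align 1] → 2
@2: c [4B, align 2] → 6
@6: g [24B, align 2] → 30
@30: depth [4B, align 2] → 34
@34: height [4B, align 2] → 38
@38: format [1B, align 1] → 39
+1 pad (align 2)
@40: pitch [4B, align 2] → 44
@44: e [8B, align 2] → 52
@52: d [8B, align 2] → 60
size 60, align 2
data bytes 59, size 60 → padding 1

1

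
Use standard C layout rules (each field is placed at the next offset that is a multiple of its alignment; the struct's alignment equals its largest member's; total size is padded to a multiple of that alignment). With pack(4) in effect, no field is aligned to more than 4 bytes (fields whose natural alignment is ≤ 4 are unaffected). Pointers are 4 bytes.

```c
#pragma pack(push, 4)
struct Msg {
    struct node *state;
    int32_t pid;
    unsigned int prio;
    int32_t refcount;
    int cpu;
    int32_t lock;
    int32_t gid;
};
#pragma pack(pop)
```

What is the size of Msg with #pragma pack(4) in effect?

28

0..4  state  (4B, 4-aligned)
4..8  pid  (4B, 4-aligned)
8..12  prio  (4B, 4-aligned)
12..16  refcount  (4B, 4-aligned)
16..20  cpu  (4B, 4-aligned)
20..24  lock  (4B, 4-aligned)
24..28  gid  (4B, 4-aligned)
sizeof = 28, alignof = 4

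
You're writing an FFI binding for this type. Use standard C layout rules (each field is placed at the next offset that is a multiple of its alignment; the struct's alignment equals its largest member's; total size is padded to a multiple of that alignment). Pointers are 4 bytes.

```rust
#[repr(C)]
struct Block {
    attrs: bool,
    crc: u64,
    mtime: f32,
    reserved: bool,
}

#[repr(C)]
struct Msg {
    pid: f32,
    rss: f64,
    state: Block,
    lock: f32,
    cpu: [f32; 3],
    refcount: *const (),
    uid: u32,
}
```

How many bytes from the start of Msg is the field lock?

Block: 0..1  attrs  (1B, 1-aligned); 1..8  -- padding (7B); 8..16  crc  (8B, 8-aligned); 16..20  mtime  (4B, 4-aligned); 20..21  reserved  (1B, 1-aligned); 21..24  -- tail padding (3B); sizeof = 24, alignof = 8
0..4  pid  (4B, 4-aligned)
4..8  -- padding (4B)
8..16  rss  (8B, 8-aligned)
16..40  state  (24B, 8-aligned)
40..44  lock  (4B, 4-aligned)

40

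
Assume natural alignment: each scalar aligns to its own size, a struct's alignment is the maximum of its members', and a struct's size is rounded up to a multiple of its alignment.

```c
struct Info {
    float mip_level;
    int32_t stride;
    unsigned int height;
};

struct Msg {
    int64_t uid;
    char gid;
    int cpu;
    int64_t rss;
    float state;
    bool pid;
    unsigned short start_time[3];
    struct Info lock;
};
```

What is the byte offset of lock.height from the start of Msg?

Info: @0: mip_level [4B, align 4] → 4; @4: stride [4B, align 4] → 8; @8: height [4B, align 4] → 12; size 12, align 4
@0: uid [8B, align 8] → 8
@8: gid [1B, align 1] → 9
+3 pad (align 4)
@12: cpu [4B, align 4] → 16
@16: rss [8B, align 8] → 24
@24: state [4B, align 4] → 28
@28: pid [1B, align 1] → 29
+1 pad (align 2)
@30: start_time [6B, align 2] → 36
@36: lock [12B, align 4] → 48
within Info: height at 8
36 + 8 = 44

44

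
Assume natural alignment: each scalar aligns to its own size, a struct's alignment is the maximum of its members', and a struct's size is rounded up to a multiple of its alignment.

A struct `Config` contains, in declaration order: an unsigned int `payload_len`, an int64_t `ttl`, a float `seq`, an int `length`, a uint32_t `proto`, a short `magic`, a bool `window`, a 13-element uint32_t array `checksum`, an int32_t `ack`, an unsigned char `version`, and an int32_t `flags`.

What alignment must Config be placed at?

8

member alignments: payload_len=4, ttl=8, seq=4, length=4, proto=4, magic=2, window=1, checksum=4, ack=4, version=1, flags=4
max = 8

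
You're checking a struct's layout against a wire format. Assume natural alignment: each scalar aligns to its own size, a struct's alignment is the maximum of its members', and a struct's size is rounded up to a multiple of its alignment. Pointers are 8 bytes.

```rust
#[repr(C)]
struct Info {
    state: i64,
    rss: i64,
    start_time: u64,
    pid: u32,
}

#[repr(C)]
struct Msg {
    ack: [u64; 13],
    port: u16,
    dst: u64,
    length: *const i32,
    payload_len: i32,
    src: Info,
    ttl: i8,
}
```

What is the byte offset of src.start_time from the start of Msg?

Info: @0: state [8B, align 8] → 8; @8: rss [8B, align 8] → 16; @16: start_time [8B, align 8] → 24; @24: pid [4B, align 4] → 28; +4 tail pad (align 8); size 32, align 8
@0: ack [104B, align 8] → 104
@104: port [2B, align 2] → 106
+6 pad (align 8)
@112: dst [8B, align 8] → 120
@120: length [8B, align 8] → 128
@128: payload_len [4B, align 4] → 132
+4 pad (align 8)
@136: src [32B, align 8] → 168
within Info: start_time at 16
136 + 16 = 152

152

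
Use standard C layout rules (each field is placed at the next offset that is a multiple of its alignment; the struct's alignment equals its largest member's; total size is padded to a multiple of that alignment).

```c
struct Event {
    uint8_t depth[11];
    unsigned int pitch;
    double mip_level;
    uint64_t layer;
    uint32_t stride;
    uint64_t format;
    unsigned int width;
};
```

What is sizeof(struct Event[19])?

0..11  depth  (11B, 1-aligned)
11..12  -- padding (1B)
12..16  pitch  (4B, 4-aligned)
16..24  mip_level  (8B, 8-aligned)
24..32  layer  (8B, 8-aligned)
32..36  stride  (4B, 4-aligned)
36..40  -- padding (4B)
40..48  format  (8B, 8-aligned)
48..52  width  (4B, 4-aligned)
52..56  -- tail padding (4B)
sizeof = 56, alignof = 8
array of 19: 19 × 56 = 1064

1064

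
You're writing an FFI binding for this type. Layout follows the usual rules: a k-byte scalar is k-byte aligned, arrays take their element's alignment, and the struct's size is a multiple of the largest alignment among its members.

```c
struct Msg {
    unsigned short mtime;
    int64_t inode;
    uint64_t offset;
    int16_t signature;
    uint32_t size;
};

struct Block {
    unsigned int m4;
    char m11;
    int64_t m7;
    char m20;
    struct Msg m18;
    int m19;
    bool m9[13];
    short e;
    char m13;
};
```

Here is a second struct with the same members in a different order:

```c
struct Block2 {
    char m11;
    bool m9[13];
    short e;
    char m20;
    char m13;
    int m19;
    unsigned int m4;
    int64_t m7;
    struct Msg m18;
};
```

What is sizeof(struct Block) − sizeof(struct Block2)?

8

Msg: mtime at 0 (size 2, align 2) → ends 2; pad 6 to align 8 for inode; inode at 8 (size 8, align 8) → ends 16; offset at 16 (size 8, align 8) → ends 24; signature at 24 (size 2, align 2) → ends 26; pad 2 to align 4 for size; size at 28 (size 4, align 4) → ends 32; total 32 bytes, alignment 8
m4 at 0 (size 4, align 4) → ends 4
m11 at 4 (size 1, align 1) → ends 5
pad 3 to align 8 for m7
m7 at 8 (size 8, align 8) → ends 16
m20 at 16 (size 1, align 1) → ends 17
pad 7 to align 8 for m18
m18 at 24 (size 32, align 8) → ends 56
m19 at 56 (size 4, align 4) → ends 60
m9 at 60 (size 13, align 1) → ends 73
pad 1 to align 2 for e
e at 74 (size 2, align 2) → ends 76
m13 at 76 (size 1, align 1) → ends 77
tail pad 3 to reach multiple of 8
total 80 bytes, alignment 8
— Block2 —
m11 at 0 (size 1, align 1) → ends 1
m9 at 1 (size 13, align 1) → ends 14
e at 14 (size 2, align 2) → ends 16
m20 at 16 (size 1, align 1) → ends 17
m13 at 17 (size 1, align 1) → ends 18
pad 2 to align 4 for m19
m19 at 20 (size 4, align 4) → ends 24
m4 at 24 (size 4, align 4) → ends 28
pad 4 to align 8 for m7
m7 at 32 (size 8, align 8) → ends 40
m18 at 40 (size 32, align 8) → ends 72
total 72 bytes, alignment 8
80 − 72 = 8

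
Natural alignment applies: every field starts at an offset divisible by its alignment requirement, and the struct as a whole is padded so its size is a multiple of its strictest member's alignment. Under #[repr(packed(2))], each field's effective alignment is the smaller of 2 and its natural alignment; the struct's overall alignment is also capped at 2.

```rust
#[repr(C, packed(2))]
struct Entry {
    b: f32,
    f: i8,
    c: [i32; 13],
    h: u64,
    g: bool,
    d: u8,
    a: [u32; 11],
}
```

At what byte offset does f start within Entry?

4

@0: b [4B, align 2] → 4
@4: f [1B, align 1] → 5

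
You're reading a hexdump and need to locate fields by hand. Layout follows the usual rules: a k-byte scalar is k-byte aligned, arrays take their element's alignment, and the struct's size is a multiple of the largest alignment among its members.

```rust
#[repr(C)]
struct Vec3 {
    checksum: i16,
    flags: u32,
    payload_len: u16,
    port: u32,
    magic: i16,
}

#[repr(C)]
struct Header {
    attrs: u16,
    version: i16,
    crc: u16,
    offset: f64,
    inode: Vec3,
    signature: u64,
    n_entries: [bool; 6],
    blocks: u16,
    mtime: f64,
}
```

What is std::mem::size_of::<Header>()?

Vec3: @0: checksum [2B, align 2] → 2; +2 pad (align 4); @4: flags [4B, align 4] → 8; @8: payload_len [2B, align 2] → 10; +2 pad (align 4); @12: port [4B, align 4] → 16; @16: magic [2B, align 2] → 18; +2 tail pad (align 4); size 20, align 4
@0: attrs [2B, align 2] → 2
@2: version [2B, align 2] → 4
@4: crc [2B, align 2] → 6
+2 pad (align 8)
@8: offset [8B, align 8] → 16
@16: inode [20B, align 4] → 36
+4 pad (align 8)
@40: signature [8B, align 8] → 48
@48: n_entries [6B, align 1] → 54
@54: blocks [2B, align 2] → 56
@56: mtime [8B, align 8] → 64
size 64, align 8

64 bytes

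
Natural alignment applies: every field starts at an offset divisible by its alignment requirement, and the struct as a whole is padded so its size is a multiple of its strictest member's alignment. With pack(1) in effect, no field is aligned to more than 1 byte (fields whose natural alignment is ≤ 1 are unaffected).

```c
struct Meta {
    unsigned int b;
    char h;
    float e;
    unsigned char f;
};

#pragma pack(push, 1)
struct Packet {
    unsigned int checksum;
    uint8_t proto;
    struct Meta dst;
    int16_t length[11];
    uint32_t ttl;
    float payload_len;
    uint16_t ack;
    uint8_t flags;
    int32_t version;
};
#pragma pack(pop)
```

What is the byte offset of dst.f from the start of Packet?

Meta: 0..4  b  (4B, 4-aligned); 4..5  h  (1B, 1-aligned); 5..8  -- padding (3B); 8..12  e  (4B, 4-aligned); 12..13  f  (1B, 1-aligned); 13..16  -- tail padding (3B); sizeof = 16, alignof = 4
0..4  checksum  (4B, 1-aligned)
4..5  proto  (1B, 1-aligned)
5..21  dst  (16B, 1-aligned)
within Meta: f at 12
5 + 12 = 17

17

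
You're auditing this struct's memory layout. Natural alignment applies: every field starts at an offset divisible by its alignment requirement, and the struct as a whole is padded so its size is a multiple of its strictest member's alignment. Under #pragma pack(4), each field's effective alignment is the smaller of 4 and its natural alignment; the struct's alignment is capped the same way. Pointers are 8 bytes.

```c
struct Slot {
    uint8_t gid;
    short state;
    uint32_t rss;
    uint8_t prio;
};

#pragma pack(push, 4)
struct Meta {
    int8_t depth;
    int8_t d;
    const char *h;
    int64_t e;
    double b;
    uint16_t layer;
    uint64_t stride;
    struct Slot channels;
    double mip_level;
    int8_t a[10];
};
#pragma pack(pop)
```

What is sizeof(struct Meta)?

72 bytes

Slot: 0..1  gid  (1B, 1-aligned); 1..2  -- padding (1B); 2..4  state  (2B, 2-aligned); 4..8  rss  (4B, 4-aligned); 8..9  prio  (1B, 1-aligned); 9..12  -- tail padding (3B); sizeof = 12, alignof = 4
0..1  depth  (1B, 1-aligned)
1..2  d  (1B, 1-aligned)
2..4  -- padding (2B)
4..12  h  (8B, 4-aligned)
12..20  e  (8B, 4-aligned)
20..28  b  (8B, 4-aligned)
28..30  layer  (2B, 2-aligned)
30..32  -- padding (2B)
32..40  stride  (8B, 4-aligned)
40..52  channels  (12B, 4-aligned)
52..60  mip_level  (8B, 4-aligned)
60..70  a  (10B, 1-aligned)
70..72  -- tail padding (2B)
sizeof = 72, alignof = 4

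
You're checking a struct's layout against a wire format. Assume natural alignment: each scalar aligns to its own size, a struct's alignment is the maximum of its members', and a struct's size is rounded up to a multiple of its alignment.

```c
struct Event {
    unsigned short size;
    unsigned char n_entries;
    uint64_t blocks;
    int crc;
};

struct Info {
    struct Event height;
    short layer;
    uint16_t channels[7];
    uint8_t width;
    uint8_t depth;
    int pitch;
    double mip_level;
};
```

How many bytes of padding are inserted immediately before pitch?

2

Event: size at 0 (size 2, align 2) → ends 2; n_entries at 2 (size 1, align 1) → ends 3; pad 5 to align 8 for blocks; blocks at 8 (size 8, align 8) → ends 16; crc at 16 (size 4, align 4) → ends 20; tail pad 4 to reach multiple of 8; total 24 bytes, alignment 8
height at 0 (size 24, align 8) → ends 24
layer at 24 (size 2, align 2) → ends 26
channels at 26 (size 14, align 2) → ends 40
width at 40 (size 1, align 1) → ends 41
depth at 41 (size 1, align 1) → ends 42
pad 2 to align 4 for pitch
pitch at 44 (size 4, align 4) → ends 48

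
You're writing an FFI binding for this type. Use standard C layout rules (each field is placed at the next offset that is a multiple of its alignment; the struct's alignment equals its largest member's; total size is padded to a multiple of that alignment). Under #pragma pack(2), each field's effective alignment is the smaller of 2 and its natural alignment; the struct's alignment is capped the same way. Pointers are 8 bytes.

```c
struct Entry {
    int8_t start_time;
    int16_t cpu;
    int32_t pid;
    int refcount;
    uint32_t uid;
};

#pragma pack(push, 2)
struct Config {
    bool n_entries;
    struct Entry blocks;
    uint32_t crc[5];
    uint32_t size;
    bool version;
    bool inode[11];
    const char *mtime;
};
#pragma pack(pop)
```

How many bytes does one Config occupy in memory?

Entry: 0..1  start_time  (1B, 1-aligned); 1..2  -- padding (1B); 2..4  cpu  (2B, 2-aligned); 4..8  pid  (4B, 4-aligned); 8..12  refcount  (4B, 4-aligned); 12..16  uid  (4B, 4-aligned); sizeof = 16, alignof = 4
0..1  n_entries  (1B, 1-aligned)
1..2  -- padding (1B)
2..18  blocks  (16B, 2-aligned)
18..38  crc  (20B, 2-aligned)
38..42  size  (4B, 2-aligned)
42..43  version  (1B, 1-aligned)
43..54  inode  (11B, 1-aligned)
54..62  mtime  (8B, 2-aligned)
sizeof = 62, alignof = 2

62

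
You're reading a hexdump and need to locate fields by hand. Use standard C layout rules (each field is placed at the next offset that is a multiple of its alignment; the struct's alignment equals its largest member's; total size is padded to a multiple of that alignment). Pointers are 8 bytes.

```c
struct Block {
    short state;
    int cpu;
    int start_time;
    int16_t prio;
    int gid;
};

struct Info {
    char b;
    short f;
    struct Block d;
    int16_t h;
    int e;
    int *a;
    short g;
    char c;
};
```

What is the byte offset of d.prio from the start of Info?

Block: state at 0 (size 2, align 2) → ends 2; pad 2 to align 4 for cpu; cpu at 4 (size 4, align 4) → ends 8; start_time at 8 (size 4, align 4) → ends 12; prio at 12 (size 2, align 2) → ends 14; pad 2 to align 4 for gid; gid at 16 (size 4, align 4) → ends 20; total 20 bytes, alignment 4
b at 0 (size 1, align 1) → ends 1
pad 1 to align 2 for f
f at 2 (size 2, align 2) → ends 4
d at 4 (size 20, align 4) → ends 24
within Block: prio at 12
4 + 12 = 16

16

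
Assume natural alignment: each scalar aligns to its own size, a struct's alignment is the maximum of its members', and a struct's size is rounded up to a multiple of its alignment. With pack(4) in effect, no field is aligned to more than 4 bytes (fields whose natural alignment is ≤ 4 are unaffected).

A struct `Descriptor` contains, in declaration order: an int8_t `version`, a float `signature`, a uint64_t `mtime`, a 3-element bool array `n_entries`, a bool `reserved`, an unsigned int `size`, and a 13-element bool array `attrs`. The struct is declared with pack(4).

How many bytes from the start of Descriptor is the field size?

version at 0 (size 1, align 1) → ends 1
pad 3 to align 4 for signature
signature at 4 (size 4, align 4) → ends 8
mtime at 8 (size 8, align 4) → ends 16
n_entries at 16 (size 3, align 1) → ends 19
reserved at 19 (size 1, align 1) → ends 20
size at 20 (size 4, align 4) → ends 24

20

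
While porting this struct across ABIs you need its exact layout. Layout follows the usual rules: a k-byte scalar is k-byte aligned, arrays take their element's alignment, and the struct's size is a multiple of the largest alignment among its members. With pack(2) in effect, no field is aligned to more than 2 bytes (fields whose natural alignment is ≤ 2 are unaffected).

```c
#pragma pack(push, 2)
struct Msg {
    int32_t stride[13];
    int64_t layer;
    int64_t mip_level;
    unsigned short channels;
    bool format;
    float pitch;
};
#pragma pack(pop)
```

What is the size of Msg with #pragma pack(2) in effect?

@0: stride [52B, align 2] → 52
@52: layer [8B, align 2] → 60
@60: mip_level [8B, align 2] → 68
@68: channels [2B, align 2] → 70
@70: format [1B, align 1] → 71
+1 pad (align 2)
@72: pitch [4B, align 2] → 76
size 76, align 2

76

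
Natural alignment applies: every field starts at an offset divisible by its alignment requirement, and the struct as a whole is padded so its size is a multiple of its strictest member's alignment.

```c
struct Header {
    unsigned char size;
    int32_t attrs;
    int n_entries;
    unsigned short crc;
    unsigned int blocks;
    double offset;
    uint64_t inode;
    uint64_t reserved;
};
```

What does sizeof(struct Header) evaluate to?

48 bytes

size at 0 (size 1, align 1) → ends 1
pad 3 to align 4 for attrs
attrs at 4 (size 4, align 4) → ends 8
n_entries at 8 (size 4, align 4) → ends 12
crc at 12 (size 2, align 2) → ends 14
pad 2 to align 4 for blocks
blocks at 16 (size 4, align 4) → ends 20
pad 4 to align 8 for offset
offset at 24 (size 8, align 8) → ends 32
inode at 32 (size 8, align 8) → ends 40
reserved at 40 (size 8, align 8) → ends 48
total 48 bytes, alignment 8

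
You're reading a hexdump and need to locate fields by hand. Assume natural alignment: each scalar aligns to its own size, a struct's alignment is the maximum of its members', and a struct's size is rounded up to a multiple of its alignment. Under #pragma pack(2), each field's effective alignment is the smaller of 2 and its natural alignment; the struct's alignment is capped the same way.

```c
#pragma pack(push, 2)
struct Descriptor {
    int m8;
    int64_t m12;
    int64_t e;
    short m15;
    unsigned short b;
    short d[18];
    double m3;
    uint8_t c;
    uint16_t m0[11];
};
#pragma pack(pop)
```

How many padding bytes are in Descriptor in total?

0..4  m8  (4B, 2-aligned)
4..12  m12  (8B, 2-aligned)
12..20  e  (8B, 2-aligned)
20..22  m15  (2B, 2-aligned)
22..24  b  (2B, 2-aligned)
24..60  d  (36B, 2-aligned)
60..68  m3  (8B, 2-aligned)
68..69  c  (1B, 1-aligned)
69..70  -- padding (1B)
70..92  m0  (22B, 2-aligned)
sizeof = 92, alignof = 2
data bytes 91, size 92 → padding 1

1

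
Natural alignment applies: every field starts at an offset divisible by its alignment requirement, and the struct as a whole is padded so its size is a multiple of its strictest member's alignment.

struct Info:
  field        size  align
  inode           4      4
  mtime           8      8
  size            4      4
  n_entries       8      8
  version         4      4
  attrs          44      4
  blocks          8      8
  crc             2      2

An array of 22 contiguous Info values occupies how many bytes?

2112

inode at 0 (size 4, align 4) → ends 4
pad 4 to align 8 for mtime
mtime at 8 (size 8, align 8) → ends 16
size at 16 (size 4, align 4) → ends 20
pad 4 to align 8 for n_entries
n_entries at 24 (size 8, align 8) → ends 32
version at 32 (size 4, align 4) → ends 36
attrs at 36 (size 44, align 4) → ends 80
blocks at 80 (size 8, align 8) → ends 88
crc at 88 (size 2, align 2) → ends 90
tail pad 6 to reach multiple of 8
total 96 bytes, alignment 8
array of 22: 22 × 96 = 2112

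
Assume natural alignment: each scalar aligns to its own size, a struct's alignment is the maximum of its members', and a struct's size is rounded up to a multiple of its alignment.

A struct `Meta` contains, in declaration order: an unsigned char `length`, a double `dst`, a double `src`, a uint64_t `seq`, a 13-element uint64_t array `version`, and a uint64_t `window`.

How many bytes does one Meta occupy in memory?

length at 0 (size 1, align 1) → ends 1
pad 7 to align 8 for dst
dst at 8 (size 8, align 8) → ends 16
src at 16 (size 8, align 8) → ends 24
seq at 24 (size 8, align 8) → ends 32
version at 32 (size 104, align 8) → ends 136
window at 136 (size 8, align 8) → ends 144
total 144 bytes, alignment 8

144 bytes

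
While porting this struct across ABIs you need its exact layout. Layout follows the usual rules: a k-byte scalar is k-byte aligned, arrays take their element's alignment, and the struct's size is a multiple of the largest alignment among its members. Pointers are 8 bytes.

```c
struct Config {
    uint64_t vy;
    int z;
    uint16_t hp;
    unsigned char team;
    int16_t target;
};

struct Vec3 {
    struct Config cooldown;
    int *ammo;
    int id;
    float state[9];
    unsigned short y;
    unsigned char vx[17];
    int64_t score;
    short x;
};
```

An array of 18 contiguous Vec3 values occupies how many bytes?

Config: @0: vy [8B, align 8] → 8; @8: z [4B, align 4] → 12; @12: hp [2B, align 2] → 14; @14: team [1B, align 1] → 15; +1 pad (align 2); @16: target [2B, align 2] → 18; +6 tail pad (align 8); size 24, align 8
@0: cooldown [24B, align 8] → 24
@24: ammo [8B, align 8] → 32
@32: id [4B, align 4] → 36
@36: state [36B, align 4] → 72
@72: y [2B, align 2] → 74
@74: vx [17B, align 1] → 91
+5 pad (align 8)
@96: score [8B, align 8] → 104
@104: x [2B, align 2] → 106
+6 tail pad (align 8)
size 112, align 8
array of 18: 18 × 112 = 2016

2016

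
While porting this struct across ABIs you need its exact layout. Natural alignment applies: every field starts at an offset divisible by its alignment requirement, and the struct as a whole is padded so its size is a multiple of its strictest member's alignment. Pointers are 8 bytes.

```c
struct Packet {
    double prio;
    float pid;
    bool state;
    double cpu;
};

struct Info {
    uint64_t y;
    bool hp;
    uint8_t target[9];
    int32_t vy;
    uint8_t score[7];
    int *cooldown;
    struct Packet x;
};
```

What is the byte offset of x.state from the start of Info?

52

Packet: prio at 0 (size 8, align 8) → ends 8; pid at 8 (size 4, align 4) → ends 12; state at 12 (size 1, align 1) → ends 13; pad 3 to align 8 for cpu; cpu at 16 (size 8, align 8) → ends 24; total 24 bytes, alignment 8
y at 0 (size 8, align 8) → ends 8
hp at 8 (size 1, align 1) → ends 9
target at 9 (size 9, align 1) → ends 18
pad 2 to align 4 for vy
vy at 20 (size 4, align 4) → ends 24
score at 24 (size 7, align 1) → ends 31
pad 1 to align 8 for cooldown
cooldown at 32 (size 8, align 8) → ends 40
x at 40 (size 24, align 8) → ends 64
within Packet: state at 12
40 + 12 = 52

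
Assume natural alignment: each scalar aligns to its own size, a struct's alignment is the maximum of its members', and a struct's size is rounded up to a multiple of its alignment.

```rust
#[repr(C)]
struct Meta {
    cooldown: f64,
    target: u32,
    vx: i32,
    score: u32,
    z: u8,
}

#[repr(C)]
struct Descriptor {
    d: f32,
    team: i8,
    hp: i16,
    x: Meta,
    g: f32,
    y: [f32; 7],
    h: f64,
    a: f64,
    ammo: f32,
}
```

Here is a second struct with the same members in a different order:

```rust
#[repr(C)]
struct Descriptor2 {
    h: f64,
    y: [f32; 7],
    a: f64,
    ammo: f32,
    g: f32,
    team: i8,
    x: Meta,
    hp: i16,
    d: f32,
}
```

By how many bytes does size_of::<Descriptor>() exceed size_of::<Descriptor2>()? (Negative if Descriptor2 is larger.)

-8

Meta: 0..8  cooldown  (8B, 8-aligned); 8..12  target  (4B, 4-aligned); 12..16  vx  (4B, 4-aligned); 16..20  score  (4B, 4-aligned); 20..21  z  (1B, 1-aligned); 21..24  -- tail padding (3B); sizeof = 24, alignof = 8
0..4  d  (4B, 4-aligned)
4..5  team  (1B, 1-aligned)
5..6  -- padding (1B)
6..8  hp  (2B, 2-aligned)
8..32  x  (24B, 8-aligned)
32..36  g  (4B, 4-aligned)
36..64  y  (28B, 4-aligned)
64..72  h  (8B, 8-aligned)
72..80  a  (8B, 8-aligned)
80..84  ammo  (4B, 4-aligned)
84..88  -- tail padding (4B)
sizeof = 88, alignof = 8
— Descriptor2 —
0..8  h  (8B, 8-aligned)
8..36  y  (28B, 4-aligned)
36..40  -- padding (4B)
40..48  a  (8B, 8-aligned)
48..52  ammo  (4B, 4-aligned)
52..56  g  (4B, 4-aligned)
56..57  team  (1B, 1-aligned)
57..64  -- padding (7B)
64..88  x  (24B, 8-aligned)
88..90  hp  (2B, 2-aligned)
90..92  -- padding (2B)
92..96  d  (4B, 4-aligned)
sizeof = 96, alignof = 8
88 − 96 = -8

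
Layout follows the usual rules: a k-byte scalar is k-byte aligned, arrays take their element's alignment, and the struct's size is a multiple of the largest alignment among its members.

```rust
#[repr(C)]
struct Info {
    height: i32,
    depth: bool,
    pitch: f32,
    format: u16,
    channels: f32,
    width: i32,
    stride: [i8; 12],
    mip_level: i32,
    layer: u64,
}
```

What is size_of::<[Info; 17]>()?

0..4  height  (4B, 4-aligned)
4..5  depth  (1B, 1-aligned)
5..8  -- padding (3B)
8..12  pitch  (4B, 4-aligned)
12..14  format  (2B, 2-aligned)
14..16  -- padding (2B)
16..20  channels  (4B, 4-aligned)
20..24  width  (4B, 4-aligned)
24..36  stride  (12B, 1-aligned)
36..40  mip_level  (4B, 4-aligned)
40..48  layer  (8B, 8-aligned)
sizeof = 48, alignof = 8
array of 17: 17 × 48 = 816

816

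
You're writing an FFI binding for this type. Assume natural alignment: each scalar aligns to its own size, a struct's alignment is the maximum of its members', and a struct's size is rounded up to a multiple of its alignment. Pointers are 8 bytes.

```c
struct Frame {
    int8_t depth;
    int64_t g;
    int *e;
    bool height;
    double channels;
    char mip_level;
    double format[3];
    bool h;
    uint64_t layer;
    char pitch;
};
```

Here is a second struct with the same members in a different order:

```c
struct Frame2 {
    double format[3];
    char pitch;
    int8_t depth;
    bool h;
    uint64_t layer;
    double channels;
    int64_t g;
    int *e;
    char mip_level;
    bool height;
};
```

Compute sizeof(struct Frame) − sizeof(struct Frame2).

0..1  depth  (1B, 1-aligned)
1..8  -- padding (7B)
8..16  g  (8B, 8-aligned)
16..24  e  (8B, 8-aligned)
24..25  height  (1B, 1-aligned)
25..32  -- padding (7B)
32..40  channels  (8B, 8-aligned)
40..41  mip_level  (1B, 1-aligned)
41..48  -- padding (7B)
48..72  format  (24B, 8-aligned)
72..73  h  (1B, 1-aligned)
73..80  -- padding (7B)
80..88  layer  (8B, 8-aligned)
88..89  pitch  (1B, 1-aligned)
89..96  -- tail padding (7B)
sizeof = 96, alignof = 8
— Frame2 —
0..24  format  (24B, 8-aligned)
24..25  pitch  (1B, 1-aligned)
25..26  depth  (1B, 1-aligned)
26..27  h  (1B, 1-aligned)
27..32  -- padding (5B)
32..40  layer  (8B, 8-aligned)
40..48  channels  (8B, 8-aligned)
48..56  g  (8B, 8-aligned)
56..64  e  (8B, 8-aligned)
64..65  mip_level  (1B, 1-aligned)
65..66  height  (1B, 1-aligned)
66..72  -- tail padding (6B)
sizeof = 72, alignof = 8
96 − 72 = 24

24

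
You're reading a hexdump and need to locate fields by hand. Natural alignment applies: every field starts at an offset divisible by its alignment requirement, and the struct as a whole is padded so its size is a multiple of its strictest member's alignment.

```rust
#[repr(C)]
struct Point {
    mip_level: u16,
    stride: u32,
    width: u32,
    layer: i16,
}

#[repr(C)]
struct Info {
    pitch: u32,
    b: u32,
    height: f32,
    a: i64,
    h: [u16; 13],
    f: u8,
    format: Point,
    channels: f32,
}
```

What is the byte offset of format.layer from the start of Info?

64

Point: mip_level at 0 (size 2, align 2) → ends 2; pad 2 to align 4 for stride; stride at 4 (size 4, align 4) → ends 8; width at 8 (size 4, align 4) → ends 12; layer at 12 (size 2, align 2) → ends 14; tail pad 2 to reach multiple of 4; total 16 bytes, alignment 4
pitch at 0 (size 4, align 4) → ends 4
b at 4 (size 4, align 4) → ends 8
height at 8 (size 4, align 4) → ends 12
pad 4 to align 8 for a
a at 16 (size 8, align 8) → ends 24
h at 24 (size 26, align 2) → ends 50
f at 50 (size 1, align 1) → ends 51
pad 1 to align 4 for format
format at 52 (size 16, align 4) → ends 68
within Point: layer at 12
52 + 12 = 64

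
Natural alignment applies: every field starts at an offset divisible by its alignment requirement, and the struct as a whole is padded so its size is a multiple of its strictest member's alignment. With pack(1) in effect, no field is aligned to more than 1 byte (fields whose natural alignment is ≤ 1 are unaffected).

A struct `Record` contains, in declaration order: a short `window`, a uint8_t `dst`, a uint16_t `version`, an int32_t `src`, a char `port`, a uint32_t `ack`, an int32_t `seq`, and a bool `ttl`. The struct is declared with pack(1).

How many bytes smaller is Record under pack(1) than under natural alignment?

9

natural layout:
  window at 0 (size 2, align 2) → ends 2
  dst at 2 (size 1, align 1) → ends 3
  pad 1 to align 2 for version
  version at 4 (size 2, align 2) → ends 6
  pad 2 to align 4 for src
  src at 8 (size 4, align 4) → ends 12
  port at 12 (size 1, align 1) → ends 13
  pad 3 to align 4 for ack
  ack at 16 (size 4, align 4) → ends 20
  seq at 20 (size 4, align 4) → ends 24
  ttl at 24 (size 1, align 1) → ends 25
  tail pad 3 to reach multiple of 4
  total 28 bytes, alignment 4
packed(1) layout:
  window at 0 (size 2, align 1) → ends 2
  dst at 2 (size 1, align 1) → ends 3
  version at 3 (size 2, align 1) → ends 5
  src at 5 (size 4, align 1) → ends 9
  port at 9 (size 1, align 1) → ends 10
  ack at 10 (size 4, align 1) → ends 14
  seq at 14 (size 4, align 1) → ends 18
  ttl at 18 (size 1, align 1) → ends 19
  total 19 bytes, alignment 1
28 − 19 = 9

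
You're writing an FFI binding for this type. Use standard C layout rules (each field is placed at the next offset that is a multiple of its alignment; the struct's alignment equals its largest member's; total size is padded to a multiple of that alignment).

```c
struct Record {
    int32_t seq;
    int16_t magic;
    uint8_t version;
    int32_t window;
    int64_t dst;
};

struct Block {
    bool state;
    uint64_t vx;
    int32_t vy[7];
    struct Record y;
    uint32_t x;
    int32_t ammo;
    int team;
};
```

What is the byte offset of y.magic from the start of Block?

52

Record: 0..4  seq  (4B, 4-aligned); 4..6  magic  (2B, 2-aligned); 6..7  version  (1B, 1-aligned); 7..8  -- padding (1B); 8..12  window  (4B, 4-aligned); 12..16  -- padding (4B); 16..24  dst  (8B, 8-aligned); sizeof = 24, alignof = 8
0..1  state  (1B, 1-aligned)
1..8  -- padding (7B)
8..16  vx  (8B, 8-aligned)
16..44  vy  (28B, 4-aligned)
44..48  -- padding (4B)
48..72  y  (24B, 8-aligned)
within Record: magic at 4
48 + 4 = 52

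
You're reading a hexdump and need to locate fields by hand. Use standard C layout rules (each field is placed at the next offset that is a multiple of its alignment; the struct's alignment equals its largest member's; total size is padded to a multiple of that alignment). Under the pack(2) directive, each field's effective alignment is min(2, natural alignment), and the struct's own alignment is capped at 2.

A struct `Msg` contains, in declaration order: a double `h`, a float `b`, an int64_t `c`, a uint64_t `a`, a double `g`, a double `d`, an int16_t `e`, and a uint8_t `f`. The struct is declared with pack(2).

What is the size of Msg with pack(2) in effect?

48

h at 0 (size 8, align 2) → ends 8
b at 8 (size 4, align 2) → ends 12
c at 12 (size 8, align 2) → ends 20
a at 20 (size 8, align 2) → ends 28
g at 28 (size 8, align 2) → ends 36
d at 36 (size 8, align 2) → ends 44
e at 44 (size 2, align 2) → ends 46
f at 46 (size 1, align 1) → ends 47
tail pad 1 to reach multiple of 2
total 48 bytes, alignment 2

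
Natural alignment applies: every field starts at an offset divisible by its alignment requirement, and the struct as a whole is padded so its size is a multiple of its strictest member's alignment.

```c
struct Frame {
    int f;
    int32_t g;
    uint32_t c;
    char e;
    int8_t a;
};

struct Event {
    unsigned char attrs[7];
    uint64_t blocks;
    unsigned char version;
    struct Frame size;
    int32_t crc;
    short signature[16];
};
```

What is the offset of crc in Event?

Frame: 0..4  f  (4B, 4-aligned); 4..8  g  (4B, 4-aligned); 8..12  c  (4B, 4-aligned); 12..13  e  (1B, 1-aligned); 13..14  a  (1B, 1-aligned); 14..16  -- tail padding (2B); sizeof = 16, alignof = 4
0..7  attrs  (7B, 1-aligned)
7..8  -- padding (1B)
8..16  blocks  (8B, 8-aligned)
16..17  version  (1B, 1-aligned)
17..20  -- padding (3B)
20..36  size  (16B, 4-aligned)
36..40  crc  (4B, 4-aligned)

36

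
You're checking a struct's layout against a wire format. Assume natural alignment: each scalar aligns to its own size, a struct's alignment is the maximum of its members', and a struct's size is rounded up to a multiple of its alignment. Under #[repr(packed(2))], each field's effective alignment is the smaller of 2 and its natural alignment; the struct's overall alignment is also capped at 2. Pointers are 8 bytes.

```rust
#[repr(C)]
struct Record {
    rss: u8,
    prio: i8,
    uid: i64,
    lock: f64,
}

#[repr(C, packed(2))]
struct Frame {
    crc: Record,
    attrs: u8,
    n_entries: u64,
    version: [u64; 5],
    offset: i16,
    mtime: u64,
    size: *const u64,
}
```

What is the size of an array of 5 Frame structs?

Record: rss at 0 (size 1, align 1) → ends 1; prio at 1 (size 1, align 1) → ends 2; pad 6 to align 8 for uid; uid at 8 (size 8, align 8) → ends 16; lock at 16 (size 8, align 8) → ends 24; total 24 bytes, alignment 8
crc at 0 (size 24, align 2) → ends 24
attrs at 24 (size 1, align 1) → ends 25
pad 1 to align 2 for n_entries
n_entries at 26 (size 8, align 2) → ends 34
version at 34 (size 40, align 2) → ends 74
offset at 74 (size 2, align 2) → ends 76
mtime at 76 (size 8, align 2) → ends 84
size at 84 (size 8, align 2) → ends 92
total 92 bytes, alignment 2
array of 5: 5 × 92 = 460

460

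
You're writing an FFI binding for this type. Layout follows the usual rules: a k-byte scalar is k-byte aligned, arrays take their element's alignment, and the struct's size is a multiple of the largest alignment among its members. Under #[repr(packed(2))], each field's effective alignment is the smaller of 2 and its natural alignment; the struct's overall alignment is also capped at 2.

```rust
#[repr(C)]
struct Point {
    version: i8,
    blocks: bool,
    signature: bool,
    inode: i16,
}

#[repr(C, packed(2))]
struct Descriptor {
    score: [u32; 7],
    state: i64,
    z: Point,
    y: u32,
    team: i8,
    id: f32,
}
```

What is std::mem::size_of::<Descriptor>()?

Point: @0: version [1B, align 1] → 1; @1: blocks [1B, align 1] → 2; @2: signature [1B, align 1] → 3; +1 pad (align 2); @4: inode [2B, align 2] → 6; size 6, align 2
@0: score [28B, align 2] → 28
@28: state [8B, align 2] → 36
@36: z [6B, align 2] → 42
@42: y [4B, align 2] → 46
@46: team [1B, align 1] → 47
+1 pad (align 2)
@48: id [4B, align 2] → 52
size 52, align 2

52 bytes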